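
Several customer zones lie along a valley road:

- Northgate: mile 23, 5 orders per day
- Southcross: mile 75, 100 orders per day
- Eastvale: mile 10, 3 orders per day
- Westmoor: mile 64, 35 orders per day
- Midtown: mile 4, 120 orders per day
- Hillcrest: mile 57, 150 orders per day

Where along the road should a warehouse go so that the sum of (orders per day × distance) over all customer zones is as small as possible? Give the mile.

For a sum of weighted absolute distances on a line, the optimum is the weighted median (not the mean). Total weight W = 413; half-weight = 206.5.
Sort by position and accumulate weight:
  mile 4 (Midtown, w=120) → cum 120
  mile 10 (Eastvale, w=3) → cum 123
  mile 23 (Northgate, w=5) → cum 128
  mile 57 (Hillcrest, w=150) → cum 278  ≥ 206.5 → median here
  mile 64 (Westmoor, w=35) → cum 313
  mile 75 (Southcross, w=100) → cum 413
Optimal location: mile 57.

x = 57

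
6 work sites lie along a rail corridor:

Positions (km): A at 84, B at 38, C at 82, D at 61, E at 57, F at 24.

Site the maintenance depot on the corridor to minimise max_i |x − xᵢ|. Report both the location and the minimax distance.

The 1-center on a line is the midpoint of the two extreme points: leftmost at 24, rightmost at 84.
Optimal location = (24 + 84)/2 = 54; maximum distance = (84 − 24)/2 = 30.

location 54, max distance 30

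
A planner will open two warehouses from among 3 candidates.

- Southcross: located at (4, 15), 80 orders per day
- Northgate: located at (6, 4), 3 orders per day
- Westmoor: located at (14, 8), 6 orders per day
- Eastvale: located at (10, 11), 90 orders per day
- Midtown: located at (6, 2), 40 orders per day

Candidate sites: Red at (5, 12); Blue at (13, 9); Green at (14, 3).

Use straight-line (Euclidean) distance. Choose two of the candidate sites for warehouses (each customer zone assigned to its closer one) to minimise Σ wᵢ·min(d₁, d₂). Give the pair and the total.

Evaluate every pair (each demand assigned to the nearer of the two):
  {Red, Blue}: total = 1006.1
  {Red, Green}: total = 1088.6
  {Blue, Green}: total = 1545.0
Best pair: {Red, Blue} with total 1006.1.

{Red, Blue}, total 1006.1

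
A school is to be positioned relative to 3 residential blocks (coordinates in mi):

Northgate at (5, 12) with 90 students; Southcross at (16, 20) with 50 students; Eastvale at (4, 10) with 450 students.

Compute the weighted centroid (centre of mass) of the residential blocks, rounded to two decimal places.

The minimiser of Σwᵢ‖p−pᵢ‖² is the weighted centroid p* = (Σwᵢpᵢ)/(Σwᵢ).
Σwᵢ = 590.
Σwᵢxᵢ = 90·5 + 50·16 + 450·4 = 3050.
Σwᵢyᵢ = 90·12 + 50·20 + 450·10 = 6580.
x* = 3050/590 = 5.17, y* = 6580/590 = 11.15.

(5.17, 11.15)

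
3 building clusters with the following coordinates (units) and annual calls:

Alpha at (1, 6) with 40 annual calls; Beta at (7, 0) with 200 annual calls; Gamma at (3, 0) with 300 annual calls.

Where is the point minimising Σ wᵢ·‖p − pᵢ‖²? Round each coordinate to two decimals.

The minimiser of Σwᵢ‖p−pᵢ‖² is the weighted centroid p* = (Σwᵢpᵢ)/(Σwᵢ).
Σwᵢ = 540.
Σwᵢxᵢ = 40·1 + 200·7 + 300·3 = 2340.
Σwᵢyᵢ = 40·6 + 200·0 + 300·0 = 240.
x* = 2340/540 = 4.33, y* = 240/540 = 0.44.

(4.33, 0.44)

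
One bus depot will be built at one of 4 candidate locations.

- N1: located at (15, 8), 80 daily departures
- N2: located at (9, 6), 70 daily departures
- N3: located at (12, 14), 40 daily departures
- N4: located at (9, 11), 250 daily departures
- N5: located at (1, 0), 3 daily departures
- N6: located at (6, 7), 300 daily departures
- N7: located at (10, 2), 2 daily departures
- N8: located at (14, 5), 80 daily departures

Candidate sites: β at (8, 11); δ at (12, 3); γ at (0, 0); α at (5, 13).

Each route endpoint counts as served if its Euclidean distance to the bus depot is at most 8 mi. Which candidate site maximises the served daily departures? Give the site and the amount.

β, covering 740

Coverage radius r = 8 mi; a point is covered iff (Δx)²+(Δy)² ≤ 8² = 64.
  β (8, 11): covers {N1, N2, N3, N4, N6} → 740
  δ (12, 3): covers {N1, N2, N6, N7, N8} → 532
  γ (0, 0): covers {N5} → 3
  α (5, 13): covers {N3, N4, N6} → 590
Maximum coverage at β: 740 daily departures.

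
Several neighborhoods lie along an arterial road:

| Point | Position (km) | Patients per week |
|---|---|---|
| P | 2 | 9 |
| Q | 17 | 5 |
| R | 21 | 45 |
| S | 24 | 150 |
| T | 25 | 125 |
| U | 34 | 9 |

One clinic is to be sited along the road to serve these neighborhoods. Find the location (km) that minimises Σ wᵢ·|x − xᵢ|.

For a sum of weighted absolute distances on a line, the optimum is the weighted median (not the mean). Total weight W = 343; half-weight = 171.5.
Sort by position and accumulate weight:
  km 2 (P, w=9) → cum 9
  km 17 (Q, w=5) → cum 14
  km 21 (R, w=45) → cum 59
  km 24 (S, w=150) → cum 209  ≥ 171.5 → median here
  km 25 (T, w=125) → cum 334
  km 34 (U, w=9) → cum 343
Optimal location: km 24.

x = 24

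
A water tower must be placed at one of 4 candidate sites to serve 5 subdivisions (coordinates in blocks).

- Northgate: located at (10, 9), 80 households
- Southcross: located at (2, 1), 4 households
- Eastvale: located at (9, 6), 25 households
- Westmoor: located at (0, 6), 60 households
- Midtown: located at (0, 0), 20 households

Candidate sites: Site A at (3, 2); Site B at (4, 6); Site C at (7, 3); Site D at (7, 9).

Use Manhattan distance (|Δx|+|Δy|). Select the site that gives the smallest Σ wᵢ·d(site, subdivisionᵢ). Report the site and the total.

Total weighted distance at each candidate:
  Site A (3, 2): total = 1898
  Site B (4, 6): total = 1313
  Site C (7, 3): total = 1673
  Site D (7, 9): total = 1337
Minimum is at Site B with total 1313 blocks.

Site B, total 1313 blocks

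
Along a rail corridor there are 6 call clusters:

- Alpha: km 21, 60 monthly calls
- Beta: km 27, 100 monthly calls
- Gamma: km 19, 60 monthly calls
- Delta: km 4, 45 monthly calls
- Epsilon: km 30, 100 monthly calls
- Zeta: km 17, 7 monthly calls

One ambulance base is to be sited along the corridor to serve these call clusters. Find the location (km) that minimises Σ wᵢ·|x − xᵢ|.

x = 27

For a sum of weighted absolute distances on a line, the optimum is the weighted median (not the mean). Total weight W = 372; half-weight = 186.
Sort by position and accumulate weight:
  km 4 (Delta, w=45) → cum 45
  km 17 (Zeta, w=7) → cum 52
  km 19 (Gamma, w=60) → cum 112
  km 21 (Alpha, w=60) → cum 172
  km 27 (Beta, w=100) → cum 272  ≥ 186 → median here
  km 30 (Epsilon, w=100) → cum 372
Optimal location: km 27.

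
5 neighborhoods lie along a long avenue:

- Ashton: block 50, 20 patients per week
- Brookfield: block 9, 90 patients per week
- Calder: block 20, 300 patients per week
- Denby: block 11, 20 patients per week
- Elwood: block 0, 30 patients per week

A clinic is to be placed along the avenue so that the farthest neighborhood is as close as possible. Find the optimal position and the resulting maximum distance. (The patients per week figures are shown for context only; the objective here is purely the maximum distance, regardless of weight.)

location 25, max distance 25

The 1-center on a line is the midpoint of the two extreme points: leftmost at 0, rightmost at 50.
Optimal location = (0 + 50)/2 = 25; maximum distance = (50 − 0)/2 = 25.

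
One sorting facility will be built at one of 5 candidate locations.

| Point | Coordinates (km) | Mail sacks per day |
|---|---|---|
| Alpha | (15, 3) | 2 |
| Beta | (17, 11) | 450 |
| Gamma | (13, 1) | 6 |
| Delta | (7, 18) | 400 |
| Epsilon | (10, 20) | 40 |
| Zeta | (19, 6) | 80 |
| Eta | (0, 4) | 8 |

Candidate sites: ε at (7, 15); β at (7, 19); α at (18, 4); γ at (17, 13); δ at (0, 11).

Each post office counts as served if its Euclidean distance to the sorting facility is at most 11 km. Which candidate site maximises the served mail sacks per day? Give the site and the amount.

Coverage radius r = 11 km; a point is covered iff (Δx)²+(Δy)² ≤ 11² = 121.
  ε (7, 15): covers {Beta, Delta, Epsilon} → 890
  β (7, 19): covers {Delta, Epsilon} → 440
  α (18, 4): covers {Alpha, Beta, Gamma, Zeta} → 538
  γ (17, 13): covers {Alpha, Beta, Epsilon, Zeta} → 572
  δ (0, 11): covers {Delta, Eta} → 408
Maximum coverage at ε: 890 mail sacks per day.

ε, covering 890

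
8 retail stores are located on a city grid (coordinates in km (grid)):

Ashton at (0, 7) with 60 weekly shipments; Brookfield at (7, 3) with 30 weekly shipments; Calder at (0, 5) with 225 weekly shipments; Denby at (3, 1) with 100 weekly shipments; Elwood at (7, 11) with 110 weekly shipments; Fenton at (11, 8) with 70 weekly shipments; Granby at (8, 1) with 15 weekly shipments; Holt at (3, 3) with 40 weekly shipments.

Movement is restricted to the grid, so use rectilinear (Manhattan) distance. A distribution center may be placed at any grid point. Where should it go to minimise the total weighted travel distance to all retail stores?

Manhattan distance separates: Σwᵢ(|x−xᵢ|+|y−yᵢ|) = Σwᵢ|x−xᵢ| + Σwᵢ|y−yᵢ|, so x and y are optimised independently as 1-D weighted medians.
Total weight W = 650; half = 325.
x-coordinate, sorted with cumulative weight:
  x=0 (Ashton, w=60) cum 60
  x=0 (Calder, w=225) cum 285
  x=3 (Denby, w=100) cum 385  ← median
  x=3 (Holt, w=40) cum 425
  x=7 (Brookfield, w=30) cum 455
  x=7 (Elwood, w=110) cum 565
  x=8 (Granby, w=15) cum 580
  x=11 (Fenton, w=70) cum 650
⇒ x* = 3
y-coordinate, sorted with cumulative weight:
  y=1 (Denby, w=100) cum 100
  y=1 (Granby, w=15) cum 115
  y=3 (Brookfield, w=30) cum 145
  y=3 (Holt, w=40) cum 185
  y=5 (Calder, w=225) cum 410  ← median
  y=7 (Ashton, w=60) cum 470
  y=8 (Fenton, w=70) cum 540
  y=11 (Elwood, w=110) cum 650
⇒ y* = 5

(3, 5)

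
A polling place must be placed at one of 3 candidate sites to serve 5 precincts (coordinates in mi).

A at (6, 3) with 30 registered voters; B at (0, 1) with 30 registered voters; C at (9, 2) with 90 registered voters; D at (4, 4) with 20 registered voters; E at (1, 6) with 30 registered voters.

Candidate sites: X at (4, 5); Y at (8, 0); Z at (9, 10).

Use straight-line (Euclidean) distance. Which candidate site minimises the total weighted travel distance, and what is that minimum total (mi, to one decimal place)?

X, total 894.2 mi

Total weighted distance at each candidate:
  X (4, 5): total = 894.2
  Y (8, 0): total = 941.0
  Z (9, 10): total = 1754.8
Minimum is at X with total 894.2 mi.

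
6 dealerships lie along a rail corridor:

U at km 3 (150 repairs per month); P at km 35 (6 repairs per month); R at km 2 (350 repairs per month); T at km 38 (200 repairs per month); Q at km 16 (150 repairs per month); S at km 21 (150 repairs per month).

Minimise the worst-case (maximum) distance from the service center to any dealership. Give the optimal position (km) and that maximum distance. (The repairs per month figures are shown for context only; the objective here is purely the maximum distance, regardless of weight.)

location 20, max distance 18

The 1-center on a line is the midpoint of the two extreme points: leftmost at 2, rightmost at 38.
Optimal location = (2 + 38)/2 = 20; maximum distance = (38 − 2)/2 = 18.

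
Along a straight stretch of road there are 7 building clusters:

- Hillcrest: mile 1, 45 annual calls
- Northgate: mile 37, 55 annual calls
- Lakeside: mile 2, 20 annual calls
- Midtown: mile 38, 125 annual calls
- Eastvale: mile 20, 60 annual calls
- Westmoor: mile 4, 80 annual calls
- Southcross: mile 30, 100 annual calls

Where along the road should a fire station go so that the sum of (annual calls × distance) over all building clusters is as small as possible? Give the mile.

For a sum of weighted absolute distances on a line, the optimum is the weighted median (not the mean). Total weight W = 485; half-weight = 242.5.
Sort by position and accumulate weight:
  mile 1 (Hillcrest, w=45) → cum 45
  mile 2 (Lakeside, w=20) → cum 65
  mile 4 (Westmoor, w=80) → cum 145
  mile 20 (Eastvale, w=60) → cum 205
  mile 30 (Southcross, w=100) → cum 305  ≥ 242.5 → median here
  mile 37 (Northgate, w=55) → cum 360
  mile 38 (Midtown, w=125) → cum 485
Optimal location: mile 30.

x = 30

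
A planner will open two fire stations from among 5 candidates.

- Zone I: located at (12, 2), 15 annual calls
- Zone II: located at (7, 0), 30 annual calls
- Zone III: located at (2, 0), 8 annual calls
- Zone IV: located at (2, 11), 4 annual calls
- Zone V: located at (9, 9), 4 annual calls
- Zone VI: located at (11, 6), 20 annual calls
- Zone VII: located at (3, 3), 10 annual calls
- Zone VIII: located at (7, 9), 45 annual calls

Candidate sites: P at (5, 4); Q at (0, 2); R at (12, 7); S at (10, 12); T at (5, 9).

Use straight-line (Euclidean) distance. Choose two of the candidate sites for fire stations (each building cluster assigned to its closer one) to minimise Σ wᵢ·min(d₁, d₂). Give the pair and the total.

{P, T}, total 552.6

Evaluate every pair (each demand assigned to the nearer of the two):
  {P, T}: total = 552.6
  {P, R}: total = 587.0
  {R, T}: total = 619.3
  {P, S}: total = 661.4
  {Q, R}: total = 669.6
  {Q, T}: total = 675.7
  {P, Q}: total = 713.3
  {Q, S}: total = 783.1
  {R, S}: total = 793.3
  {S, T}: total = 802.9
Best pair: {P, T} with total 552.6.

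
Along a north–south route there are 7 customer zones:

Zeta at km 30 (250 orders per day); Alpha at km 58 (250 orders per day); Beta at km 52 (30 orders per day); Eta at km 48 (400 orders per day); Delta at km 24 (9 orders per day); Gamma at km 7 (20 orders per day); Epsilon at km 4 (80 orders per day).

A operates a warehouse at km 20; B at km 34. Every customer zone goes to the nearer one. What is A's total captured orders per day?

The indifferent point is the midpoint (20+34)/2 = 27; customer zones left of it (closer to A at 20) go to A, those right go to B.
  Epsilon at 4 (w=80) → A
  Gamma at 7 (w=20) → A
  Delta at 24 (w=9) → A
  Zeta at 30 (w=250) → B
  Eta at 48 (w=400) → B
  Beta at 52 (w=30) → B
  Alpha at 58 (w=250) → B
A captures 109; B captures 930.

109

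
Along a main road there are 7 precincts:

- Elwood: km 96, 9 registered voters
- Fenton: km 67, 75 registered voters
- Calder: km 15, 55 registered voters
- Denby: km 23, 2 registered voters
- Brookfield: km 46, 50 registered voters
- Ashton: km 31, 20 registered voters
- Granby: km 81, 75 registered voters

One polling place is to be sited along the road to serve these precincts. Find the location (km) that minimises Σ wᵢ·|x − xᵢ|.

x = 67

For a sum of weighted absolute distances on a line, the optimum is the weighted median (not the mean). Total weight W = 286; half-weight = 143.
Sort by position and accumulate weight:
  km 15 (Calder, w=55) → cum 55
  km 23 (Denby, w=2) → cum 57
  km 31 (Ashton, w=20) → cum 77
  km 46 (Brookfield, w=50) → cum 127
  km 67 (Fenton, w=75) → cum 202  ≥ 143 → median here
  km 81 (Granby, w=75) → cum 277
  km 96 (Elwood, w=9) → cum 286
Optimal location: km 67.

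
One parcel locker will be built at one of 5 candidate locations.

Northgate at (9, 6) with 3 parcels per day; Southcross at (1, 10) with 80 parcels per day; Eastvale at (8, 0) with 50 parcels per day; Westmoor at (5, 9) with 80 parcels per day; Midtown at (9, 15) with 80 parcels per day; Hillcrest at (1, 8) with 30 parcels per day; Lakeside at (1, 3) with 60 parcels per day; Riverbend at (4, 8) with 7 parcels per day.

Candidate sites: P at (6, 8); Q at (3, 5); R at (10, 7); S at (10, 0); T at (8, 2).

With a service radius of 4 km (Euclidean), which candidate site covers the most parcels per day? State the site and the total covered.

Q, covering 97

Coverage radius r = 4 km; a point is covered iff (Δx)²+(Δy)² ≤ 4² = 16.
  P (6, 8): covers {Northgate, Westmoor, Riverbend} → 90
  Q (3, 5): covers {Hillcrest, Lakeside, Riverbend} → 97
  R (10, 7): covers {Northgate} → 3
  S (10, 0): covers {Eastvale} → 50
  T (8, 2): covers {Eastvale} → 50
Maximum coverage at Q: 97 parcels per day.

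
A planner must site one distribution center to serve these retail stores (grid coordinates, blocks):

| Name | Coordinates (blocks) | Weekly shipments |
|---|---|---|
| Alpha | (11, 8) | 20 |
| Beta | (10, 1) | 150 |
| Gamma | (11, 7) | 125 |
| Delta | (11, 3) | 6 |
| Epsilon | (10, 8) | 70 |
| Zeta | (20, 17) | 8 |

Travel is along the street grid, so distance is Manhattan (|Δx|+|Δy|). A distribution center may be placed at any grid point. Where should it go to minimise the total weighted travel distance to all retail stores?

Manhattan distance separates: Σwᵢ(|x−xᵢ|+|y−yᵢ|) = Σwᵢ|x−xᵢ| + Σwᵢ|y−yᵢ|, so x and y are optimised independently as 1-D weighted medians.
Total weight W = 379; half = 189.5.
x-coordinate, sorted with cumulative weight:
  x=10 (Beta, w=150) cum 150
  x=10 (Epsilon, w=70) cum 220  ← median
  x=11 (Alpha, w=20) cum 240
  x=11 (Gamma, w=125) cum 365
  x=11 (Delta, w=6) cum 371
  x=20 (Zeta, w=8) cum 379
⇒ x* = 10
y-coordinate, sorted with cumulative weight:
  y=1 (Beta, w=150) cum 150
  y=3 (Delta, w=6) cum 156
  y=7 (Gamma, w=125) cum 281  ← median
  y=8 (Alpha, w=20) cum 301
  y=8 (Epsilon, w=70) cum 371
  y=17 (Zeta, w=8) cum 379
⇒ y* = 7

(10, 7)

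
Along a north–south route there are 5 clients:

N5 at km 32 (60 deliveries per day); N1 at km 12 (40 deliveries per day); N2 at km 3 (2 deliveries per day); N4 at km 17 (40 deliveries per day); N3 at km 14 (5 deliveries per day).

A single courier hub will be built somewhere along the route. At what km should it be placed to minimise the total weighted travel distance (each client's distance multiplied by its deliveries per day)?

For a sum of weighted absolute distances on a line, the optimum is the weighted median (not the mean). Total weight W = 147; half-weight = 73.5.
Sort by position and accumulate weight:
  km 3 (N2, w=2) → cum 2
  km 12 (N1, w=40) → cum 42
  km 14 (N3, w=5) → cum 47
  km 17 (N4, w=40) → cum 87  ≥ 73.5 → median here
  km 32 (N5, w=60) → cum 147
Optimal location: km 17.

x = 17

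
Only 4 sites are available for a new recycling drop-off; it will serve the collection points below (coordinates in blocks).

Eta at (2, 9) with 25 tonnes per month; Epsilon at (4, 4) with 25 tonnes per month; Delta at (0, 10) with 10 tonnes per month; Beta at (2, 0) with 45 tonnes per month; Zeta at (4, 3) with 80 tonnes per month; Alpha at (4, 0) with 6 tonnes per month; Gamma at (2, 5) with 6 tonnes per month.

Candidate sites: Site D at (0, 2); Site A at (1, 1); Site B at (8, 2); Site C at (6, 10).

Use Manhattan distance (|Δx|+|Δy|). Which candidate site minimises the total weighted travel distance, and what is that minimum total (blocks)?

Site A, total 1019 blocks

Total weighted distance at each candidate:
  Site D (0, 2): total = 1101
  Site A (1, 1): total = 1019
  Site B (8, 2): total = 1485
  Site C (6, 10): total = 1861
Minimum is at Site A with total 1019 blocks.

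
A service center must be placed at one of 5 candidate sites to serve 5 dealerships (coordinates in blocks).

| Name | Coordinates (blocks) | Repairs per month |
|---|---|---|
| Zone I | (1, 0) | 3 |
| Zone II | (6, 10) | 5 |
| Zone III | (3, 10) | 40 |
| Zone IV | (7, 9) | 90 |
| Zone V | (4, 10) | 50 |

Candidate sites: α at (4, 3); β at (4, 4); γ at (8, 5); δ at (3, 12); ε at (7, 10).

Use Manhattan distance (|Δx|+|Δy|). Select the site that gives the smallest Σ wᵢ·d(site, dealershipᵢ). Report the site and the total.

Total weighted distance at each candidate:
  α (4, 3): total = 1543
  β (4, 4): total = 1361
  γ (8, 5): total = 1371
  δ (3, 12): total = 927
  ε (7, 10): total = 453
Minimum is at ε with total 453 blocks.

ε, total 453 blocks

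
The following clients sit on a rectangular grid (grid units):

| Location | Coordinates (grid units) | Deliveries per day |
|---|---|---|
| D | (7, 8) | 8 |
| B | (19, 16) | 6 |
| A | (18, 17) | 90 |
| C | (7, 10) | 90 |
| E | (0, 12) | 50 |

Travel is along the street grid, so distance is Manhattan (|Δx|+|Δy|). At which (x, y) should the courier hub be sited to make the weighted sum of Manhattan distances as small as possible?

(7, 12)

Manhattan distance separates: Σwᵢ(|x−xᵢ|+|y−yᵢ|) = Σwᵢ|x−xᵢ| + Σwᵢ|y−yᵢ|, so x and y are optimised independently as 1-D weighted medians.
Total weight W = 244; half = 122.
x-coordinate, sorted with cumulative weight:
  x=0 (E, w=50) cum 50
  x=7 (D, w=8) cum 58
  x=7 (C, w=90) cum 148  ← median
  x=18 (A, w=90) cum 238
  x=19 (B, w=6) cum 244
⇒ x* = 7
y-coordinate, sorted with cumulative weight:
  y=8 (D, w=8) cum 8
  y=10 (C, w=90) cum 98
  y=12 (E, w=50) cum 148  ← median
  y=16 (B, w=6) cum 154
  y=17 (A, w=90) cum 244
⇒ y* = 12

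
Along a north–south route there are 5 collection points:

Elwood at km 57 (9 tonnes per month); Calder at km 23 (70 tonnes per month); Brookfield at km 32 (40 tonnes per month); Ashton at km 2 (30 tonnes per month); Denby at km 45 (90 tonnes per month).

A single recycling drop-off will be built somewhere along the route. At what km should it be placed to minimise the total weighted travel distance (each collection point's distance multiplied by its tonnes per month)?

x = 32

For a sum of weighted absolute distances on a line, the optimum is the weighted median (not the mean). Total weight W = 239; half-weight = 119.5.
Sort by position and accumulate weight:
  km 2 (Ashton, w=30) → cum 30
  km 23 (Calder, w=70) → cum 100
  km 32 (Brookfield, w=40) → cum 140  ≥ 119.5 → median here
  km 45 (Denby, w=90) → cum 230
  km 57 (Elwood, w=9) → cum 239
Optimal location: km 32.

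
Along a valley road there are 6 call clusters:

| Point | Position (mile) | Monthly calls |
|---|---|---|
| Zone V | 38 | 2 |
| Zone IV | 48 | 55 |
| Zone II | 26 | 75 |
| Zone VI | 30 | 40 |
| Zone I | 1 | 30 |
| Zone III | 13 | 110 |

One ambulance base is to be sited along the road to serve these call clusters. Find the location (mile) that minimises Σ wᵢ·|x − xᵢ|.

For a sum of weighted absolute distances on a line, the optimum is the weighted median (not the mean). Total weight W = 312; half-weight = 156.
Sort by position and accumulate weight:
  mile 1 (Zone I, w=30) → cum 30
  mile 13 (Zone III, w=110) → cum 140
  mile 26 (Zone II, w=75) → cum 215  ≥ 156 → median here
  mile 30 (Zone VI, w=40) → cum 255
  mile 38 (Zone V, w=2) → cum 257
  mile 48 (Zone IV, w=55) → cum 312
Optimal location: mile 26.

x = 26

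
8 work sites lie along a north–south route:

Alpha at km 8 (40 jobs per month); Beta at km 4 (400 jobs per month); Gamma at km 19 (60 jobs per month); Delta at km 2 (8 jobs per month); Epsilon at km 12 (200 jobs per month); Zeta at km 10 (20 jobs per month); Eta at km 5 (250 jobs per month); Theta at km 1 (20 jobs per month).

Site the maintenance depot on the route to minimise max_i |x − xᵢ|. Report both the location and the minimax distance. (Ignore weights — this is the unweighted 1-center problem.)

location 10, max distance 9

The 1-center on a line is the midpoint of the two extreme points: leftmost at 1, rightmost at 19.
Optimal location = (1 + 19)/2 = 10; maximum distance = (19 − 1)/2 = 9.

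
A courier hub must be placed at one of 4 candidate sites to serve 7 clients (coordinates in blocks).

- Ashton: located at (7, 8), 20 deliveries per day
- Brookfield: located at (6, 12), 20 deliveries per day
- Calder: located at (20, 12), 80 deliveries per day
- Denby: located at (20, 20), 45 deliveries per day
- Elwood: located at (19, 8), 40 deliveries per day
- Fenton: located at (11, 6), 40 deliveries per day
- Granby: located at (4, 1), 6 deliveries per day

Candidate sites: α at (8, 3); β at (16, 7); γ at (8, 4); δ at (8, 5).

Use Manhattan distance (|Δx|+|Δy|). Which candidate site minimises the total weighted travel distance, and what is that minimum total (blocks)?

β, total 2493 blocks

Total weighted distance at each candidate:
  α (8, 3): total = 4241
  β (16, 7): total = 2493
  γ (8, 4): total = 4002
  δ (8, 5): total = 3763
Minimum is at β with total 2493 blocks.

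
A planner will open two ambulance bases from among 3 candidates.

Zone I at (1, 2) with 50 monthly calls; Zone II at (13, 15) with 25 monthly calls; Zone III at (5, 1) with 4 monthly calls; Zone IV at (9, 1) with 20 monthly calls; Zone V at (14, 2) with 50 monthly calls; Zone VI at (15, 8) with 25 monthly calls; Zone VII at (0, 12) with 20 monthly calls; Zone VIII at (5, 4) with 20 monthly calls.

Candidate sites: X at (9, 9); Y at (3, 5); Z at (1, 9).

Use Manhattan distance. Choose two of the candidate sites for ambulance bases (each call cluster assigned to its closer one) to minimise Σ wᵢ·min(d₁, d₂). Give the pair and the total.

Evaluate every pair (each demand assigned to the nearer of the two):
  {X, Y}: total = 1719
  {X, Z}: total = 1843
  {Y, Z}: total = 2139
Best pair: {X, Y} with total 1719.

{X, Y}, total 1719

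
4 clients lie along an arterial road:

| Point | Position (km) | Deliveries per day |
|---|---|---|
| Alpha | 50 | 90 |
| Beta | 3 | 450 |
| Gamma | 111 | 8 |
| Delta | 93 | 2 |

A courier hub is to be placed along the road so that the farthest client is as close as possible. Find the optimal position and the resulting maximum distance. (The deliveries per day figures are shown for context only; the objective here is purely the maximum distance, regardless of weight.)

The 1-center on a line is the midpoint of the two extreme points: leftmost at 3, rightmost at 111.
Optimal location = (3 + 111)/2 = 57; maximum distance = (111 − 3)/2 = 54.

location 57, max distance 54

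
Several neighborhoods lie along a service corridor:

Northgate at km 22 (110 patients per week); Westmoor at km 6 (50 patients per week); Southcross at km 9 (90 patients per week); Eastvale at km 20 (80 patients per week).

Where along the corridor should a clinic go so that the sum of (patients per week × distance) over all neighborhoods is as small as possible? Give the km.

x = 20

For a sum of weighted absolute distances on a line, the optimum is the weighted median (not the mean). Total weight W = 330; half-weight = 165.
Sort by position and accumulate weight:
  km 6 (Westmoor, w=50) → cum 50
  km 9 (Southcross, w=90) → cum 140
  km 20 (Eastvale, w=80) → cum 220  ≥ 165 → median here
  km 22 (Northgate, w=110) → cum 330
Optimal location: km 20.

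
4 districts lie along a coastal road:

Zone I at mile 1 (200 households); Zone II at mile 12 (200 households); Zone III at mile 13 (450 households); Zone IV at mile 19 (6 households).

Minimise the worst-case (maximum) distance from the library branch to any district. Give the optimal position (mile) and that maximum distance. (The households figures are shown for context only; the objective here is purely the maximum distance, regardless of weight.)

location 10, max distance 9

The 1-center on a line is the midpoint of the two extreme points: leftmost at 1, rightmost at 19.
Optimal location = (1 + 19)/2 = 10; maximum distance = (19 − 1)/2 = 9.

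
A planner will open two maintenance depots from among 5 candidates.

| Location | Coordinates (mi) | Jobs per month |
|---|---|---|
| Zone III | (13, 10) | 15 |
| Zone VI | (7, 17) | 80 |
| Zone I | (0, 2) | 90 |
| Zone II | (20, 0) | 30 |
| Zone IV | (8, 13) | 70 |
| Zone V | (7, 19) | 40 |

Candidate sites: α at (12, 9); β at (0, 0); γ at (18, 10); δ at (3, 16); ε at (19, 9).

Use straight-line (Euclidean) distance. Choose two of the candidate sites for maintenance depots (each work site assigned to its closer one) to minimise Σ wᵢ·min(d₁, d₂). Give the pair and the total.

Evaluate every pair (each demand assigned to the nearer of the two):
  {β, δ}: total = 1892.9
  {α, β}: total = 2160.4
  {α, δ}: total = 2558.6
  {δ, ε}: total = 2589.5
  {γ, δ}: total = 2607.6
  {β, γ}: total = 2903.3
  {β, ε}: total = 3140.8
  {α, ε}: total = 3141.1
  {α, γ}: total = 3175.4
  {γ, ε}: total = 4461.9
Best pair: {β, δ} with total 1892.9.

{β, δ}, total 1892.9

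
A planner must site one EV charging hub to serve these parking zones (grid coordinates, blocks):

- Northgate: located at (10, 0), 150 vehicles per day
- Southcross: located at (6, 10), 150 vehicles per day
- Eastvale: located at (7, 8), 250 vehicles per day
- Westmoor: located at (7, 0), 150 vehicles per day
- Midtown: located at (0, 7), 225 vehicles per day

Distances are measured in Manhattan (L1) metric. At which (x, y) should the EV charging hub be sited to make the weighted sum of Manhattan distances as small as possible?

Manhattan distance separates: Σwᵢ(|x−xᵢ|+|y−yᵢ|) = Σwᵢ|x−xᵢ| + Σwᵢ|y−yᵢ|, so x and y are optimised independently as 1-D weighted medians.
Total weight W = 925; half = 462.5.
x-coordinate, sorted with cumulative weight:
  x=0 (Midtown, w=225) cum 225
  x=6 (Southcross, w=150) cum 375
  x=7 (Eastvale, w=250) cum 625  ← median
  x=7 (Westmoor, w=150) cum 775
  x=10 (Northgate, w=150) cum 925
⇒ x* = 7
y-coordinate, sorted with cumulative weight:
  y=0 (Northgate, w=150) cum 150
  y=0 (Westmoor, w=150) cum 300
  y=7 (Midtown, w=225) cum 525  ← median
  y=8 (Eastvale, w=250) cum 775
  y=10 (Southcross, w=150) cum 925
⇒ y* = 7

(7, 7)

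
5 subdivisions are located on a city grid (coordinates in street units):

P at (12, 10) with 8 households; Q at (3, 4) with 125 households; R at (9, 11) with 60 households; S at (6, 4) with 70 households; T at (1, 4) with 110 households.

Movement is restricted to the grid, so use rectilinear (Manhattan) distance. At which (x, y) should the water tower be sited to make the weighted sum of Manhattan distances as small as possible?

Manhattan distance separates: Σwᵢ(|x−xᵢ|+|y−yᵢ|) = Σwᵢ|x−xᵢ| + Σwᵢ|y−yᵢ|, so x and y are optimised independently as 1-D weighted medians.
Total weight W = 373; half = 186.5.
x-coordinate, sorted with cumulative weight:
  x=1 (T, w=110) cum 110
  x=3 (Q, w=125) cum 235  ← median
  x=6 (S, w=70) cum 305
  x=9 (R, w=60) cum 365
  x=12 (P, w=8) cum 373
⇒ x* = 3
y-coordinate, sorted with cumulative weight:
  y=4 (Q, w=125) cum 125
  y=4 (S, w=70) cum 195  ← median
  y=4 (T, w=110) cum 305
  y=10 (P, w=8) cum 313
  y=11 (R, w=60) cum 373
⇒ y* = 4

(3, 4)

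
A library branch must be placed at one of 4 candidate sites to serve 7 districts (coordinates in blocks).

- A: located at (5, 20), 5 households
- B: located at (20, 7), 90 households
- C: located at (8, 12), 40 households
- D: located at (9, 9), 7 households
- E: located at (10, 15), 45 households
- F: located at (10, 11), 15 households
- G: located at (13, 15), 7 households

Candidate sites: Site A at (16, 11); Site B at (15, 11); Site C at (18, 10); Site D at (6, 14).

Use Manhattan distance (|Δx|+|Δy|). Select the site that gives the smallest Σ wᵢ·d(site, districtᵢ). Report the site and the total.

Site B, total 1803 blocks

Total weighted distance at each candidate:
  Site A (16, 11): total = 1832
  Site B (15, 11): total = 1803
  Site C (18, 10): total = 1905
  Site D (6, 14): total = 2527
Minimum is at Site B with total 1803 blocks.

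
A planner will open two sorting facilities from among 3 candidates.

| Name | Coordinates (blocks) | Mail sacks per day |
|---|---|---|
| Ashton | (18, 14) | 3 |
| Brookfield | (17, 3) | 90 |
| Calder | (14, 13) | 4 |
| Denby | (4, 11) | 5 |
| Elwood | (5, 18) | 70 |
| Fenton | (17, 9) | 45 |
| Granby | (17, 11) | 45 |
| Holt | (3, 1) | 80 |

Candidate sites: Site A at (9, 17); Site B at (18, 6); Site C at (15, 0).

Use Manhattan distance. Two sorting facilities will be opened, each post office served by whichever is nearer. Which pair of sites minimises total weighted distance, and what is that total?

{Site A, Site B}, total 2875

Evaluate every pair (each demand assigned to the nearer of the two):
  {Site A, Site B}: total = 2875
  {Site A, Site C}: total = 3047
  {Site B, Site C}: total = 3763
Best pair: {Site A, Site B} with total 2875.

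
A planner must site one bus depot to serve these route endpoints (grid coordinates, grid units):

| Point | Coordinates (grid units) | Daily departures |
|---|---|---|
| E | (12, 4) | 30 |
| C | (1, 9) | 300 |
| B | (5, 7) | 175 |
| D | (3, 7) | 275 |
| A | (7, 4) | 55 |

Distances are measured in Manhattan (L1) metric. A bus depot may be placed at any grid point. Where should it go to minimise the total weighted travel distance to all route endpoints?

Manhattan distance separates: Σwᵢ(|x−xᵢ|+|y−yᵢ|) = Σwᵢ|x−xᵢ| + Σwᵢ|y−yᵢ|, so x and y are optimised independently as 1-D weighted medians.
Total weight W = 835; half = 417.5.
x-coordinate, sorted with cumulative weight:
  x=1 (C, w=300) cum 300
  x=3 (D, w=275) cum 575  ← median
  x=5 (B, w=175) cum 750
  x=7 (A, w=55) cum 805
  x=12 (E, w=30) cum 835
⇒ x* = 3
y-coordinate, sorted with cumulative weight:
  y=4 (E, w=30) cum 30
  y=4 (A, w=55) cum 85
  y=7 (B, w=175) cum 260
  y=7 (D, w=275) cum 535  ← median
  y=9 (C, w=300) cum 835
⇒ y* = 7

(3, 7)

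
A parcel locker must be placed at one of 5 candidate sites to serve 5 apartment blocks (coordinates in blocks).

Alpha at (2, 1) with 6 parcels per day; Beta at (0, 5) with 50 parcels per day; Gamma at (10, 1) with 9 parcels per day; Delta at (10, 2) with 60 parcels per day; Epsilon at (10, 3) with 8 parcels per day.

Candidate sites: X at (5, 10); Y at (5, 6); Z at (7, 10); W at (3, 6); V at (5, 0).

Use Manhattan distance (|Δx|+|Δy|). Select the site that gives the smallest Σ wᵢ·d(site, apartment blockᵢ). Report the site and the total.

Total weighted distance at each candidate:
  X (5, 10): total = 1574
  Y (5, 6): total = 1042
  Z (7, 10): total = 1532
  W (3, 6): total = 1084
  V (5, 0): total = 1062
Minimum is at Y with total 1042 blocks.

Y, total 1042 blocks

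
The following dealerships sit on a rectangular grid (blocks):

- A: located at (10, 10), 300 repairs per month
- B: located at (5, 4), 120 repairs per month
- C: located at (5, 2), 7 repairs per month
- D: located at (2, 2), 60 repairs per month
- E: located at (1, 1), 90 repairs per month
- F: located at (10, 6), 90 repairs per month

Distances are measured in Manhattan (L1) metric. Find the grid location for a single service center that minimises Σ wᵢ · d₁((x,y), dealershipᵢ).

(10, 6)

Manhattan distance separates: Σwᵢ(|x−xᵢ|+|y−yᵢ|) = Σwᵢ|x−xᵢ| + Σwᵢ|y−yᵢ|, so x and y are optimised independently as 1-D weighted medians.
Total weight W = 667; half = 333.5.
x-coordinate, sorted with cumulative weight:
  x=1 (E, w=90) cum 90
  x=2 (D, w=60) cum 150
  x=5 (B, w=120) cum 270
  x=5 (C, w=7) cum 277
  x=10 (A, w=300) cum 577  ← median
  x=10 (F, w=90) cum 667
⇒ x* = 10
y-coordinate, sorted with cumulative weight:
  y=1 (E, w=90) cum 90
  y=2 (C, w=7) cum 97
  y=2 (D, w=60) cum 157
  y=4 (B, w=120) cum 277
  y=6 (F, w=90) cum 367  ← median
  y=10 (A, w=300) cum 667
⇒ y* = 6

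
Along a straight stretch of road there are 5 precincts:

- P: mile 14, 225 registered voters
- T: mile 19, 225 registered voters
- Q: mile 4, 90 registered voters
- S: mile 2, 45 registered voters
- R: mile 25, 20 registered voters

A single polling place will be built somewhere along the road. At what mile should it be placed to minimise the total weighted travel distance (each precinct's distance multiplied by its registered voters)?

x = 14

For a sum of weighted absolute distances on a line, the optimum is the weighted median (not the mean). Total weight W = 605; half-weight = 302.5.
Sort by position and accumulate weight:
  mile 2 (S, w=45) → cum 45
  mile 4 (Q, w=90) → cum 135
  mile 14 (P, w=225) → cum 360  ≥ 302.5 → median here
  mile 19 (T, w=225) → cum 585
  mile 25 (R, w=20) → cum 605
Optimal location: mile 14.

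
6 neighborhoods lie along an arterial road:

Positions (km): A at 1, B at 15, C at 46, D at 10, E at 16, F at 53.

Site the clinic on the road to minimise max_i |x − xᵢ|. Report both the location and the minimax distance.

location 27, max distance 26

The 1-center on a line is the midpoint of the two extreme points: leftmost at 1, rightmost at 53.
Optimal location = (1 + 53)/2 = 27; maximum distance = (53 − 1)/2 = 26.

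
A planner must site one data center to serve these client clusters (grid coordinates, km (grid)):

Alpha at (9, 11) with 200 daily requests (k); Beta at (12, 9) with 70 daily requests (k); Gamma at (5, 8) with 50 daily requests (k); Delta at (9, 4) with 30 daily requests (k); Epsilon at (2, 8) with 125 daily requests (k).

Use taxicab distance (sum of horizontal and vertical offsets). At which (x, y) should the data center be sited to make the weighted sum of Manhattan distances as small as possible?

(9, 9)

Manhattan distance separates: Σwᵢ(|x−xᵢ|+|y−yᵢ|) = Σwᵢ|x−xᵢ| + Σwᵢ|y−yᵢ|, so x and y are optimised independently as 1-D weighted medians.
Total weight W = 475; half = 237.5.
x-coordinate, sorted with cumulative weight:
  x=2 (Epsilon, w=125) cum 125
  x=5 (Gamma, w=50) cum 175
  x=9 (Alpha, w=200) cum 375  ← median
  x=9 (Delta, w=30) cum 405
  x=12 (Beta, w=70) cum 475
⇒ x* = 9
y-coordinate, sorted with cumulative weight:
  y=4 (Delta, w=30) cum 30
  y=8 (Gamma, w=50) cum 80
  y=8 (Epsilon, w=125) cum 205
  y=9 (Beta, w=70) cum 275  ← median
  y=11 (Alpha, w=200) cum 475
⇒ y* = 9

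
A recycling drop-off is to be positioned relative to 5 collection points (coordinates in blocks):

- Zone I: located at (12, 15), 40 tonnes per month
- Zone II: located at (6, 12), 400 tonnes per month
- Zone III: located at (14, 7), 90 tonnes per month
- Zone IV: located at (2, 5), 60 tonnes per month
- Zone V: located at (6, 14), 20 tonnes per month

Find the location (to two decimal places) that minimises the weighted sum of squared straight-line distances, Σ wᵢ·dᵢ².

The minimiser of Σwᵢ‖p−pᵢ‖² is the weighted centroid p* = (Σwᵢpᵢ)/(Σwᵢ).
Σwᵢ = 610.
Σwᵢxᵢ = 40·12 + 400·6 + 90·14 + 60·2 + 20·6 = 4380.
Σwᵢyᵢ = 40·15 + 400·12 + 90·7 + 60·5 + 20·14 = 6610.
x* = 4380/610 = 7.18, y* = 6610/610 = 10.84.

(7.18, 10.84)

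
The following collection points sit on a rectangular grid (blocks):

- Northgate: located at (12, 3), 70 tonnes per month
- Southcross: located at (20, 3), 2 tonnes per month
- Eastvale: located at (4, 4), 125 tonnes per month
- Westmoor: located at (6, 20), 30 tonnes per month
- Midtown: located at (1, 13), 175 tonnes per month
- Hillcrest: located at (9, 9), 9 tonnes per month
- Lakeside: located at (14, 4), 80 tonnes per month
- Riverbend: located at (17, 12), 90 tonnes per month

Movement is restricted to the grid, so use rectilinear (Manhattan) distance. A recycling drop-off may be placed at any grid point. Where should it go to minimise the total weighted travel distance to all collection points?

(4, 12)

Manhattan distance separates: Σwᵢ(|x−xᵢ|+|y−yᵢ|) = Σwᵢ|x−xᵢ| + Σwᵢ|y−yᵢ|, so x and y are optimised independently as 1-D weighted medians.
Total weight W = 581; half = 290.5.
x-coordinate, sorted with cumulative weight:
  x=1 (Midtown, w=175) cum 175
  x=4 (Eastvale, w=125) cum 300  ← median
  x=6 (Westmoor, w=30) cum 330
  x=9 (Hillcrest, w=9) cum 339
  x=12 (Northgate, w=70) cum 409
  x=14 (Lakeside, w=80) cum 489
  x=17 (Riverbend, w=90) cum 579
  x=20 (Southcross, w=2) cum 581
⇒ x* = 4
y-coordinate, sorted with cumulative weight:
  y=3 (Northgate, w=70) cum 70
  y=3 (Southcross, w=2) cum 72
  y=4 (Eastvale, w=125) cum 197
  y=4 (Lakeside, w=80) cum 277
  y=9 (Hillcrest, w=9) cum 286
  y=12 (Riverbend, w=90) cum 376  ← median
  y=13 (Midtown, w=175) cum 551
  y=20 (Westmoor, w=30) cum 581
⇒ y* = 12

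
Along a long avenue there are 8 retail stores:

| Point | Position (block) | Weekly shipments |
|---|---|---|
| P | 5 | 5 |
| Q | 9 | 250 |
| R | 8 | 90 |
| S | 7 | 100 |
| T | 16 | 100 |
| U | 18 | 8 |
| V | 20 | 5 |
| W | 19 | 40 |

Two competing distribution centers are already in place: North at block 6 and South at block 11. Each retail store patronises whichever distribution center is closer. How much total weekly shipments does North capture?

195

The indifferent point is the midpoint (6+11)/2 = 8.5; retail stores left of it (closer to North at 6) go to North, those right go to South.
  P at 5 (w=5) → North
  S at 7 (w=100) → North
  R at 8 (w=90) → North
  Q at 9 (w=250) → South
  T at 16 (w=100) → South
  U at 18 (w=8) → South
  W at 19 (w=40) → South
  V at 20 (w=5) → South
North captures 195; South captures 403.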